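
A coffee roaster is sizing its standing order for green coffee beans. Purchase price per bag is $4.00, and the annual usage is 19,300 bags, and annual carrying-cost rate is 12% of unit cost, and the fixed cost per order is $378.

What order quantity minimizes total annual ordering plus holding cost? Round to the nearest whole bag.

5,513 bags

Carrying cost H = $4 × 12% = $0.4800/bag/yr
2DS/H = 2·19,300·378/0.48 = 30,397,500.00
EOQ = √30,397,500.00 ≈ 5,513.39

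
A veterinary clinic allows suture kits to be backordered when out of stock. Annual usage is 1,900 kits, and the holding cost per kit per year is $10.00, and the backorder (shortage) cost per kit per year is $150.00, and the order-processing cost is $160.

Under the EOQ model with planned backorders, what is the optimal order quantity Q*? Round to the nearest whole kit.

255 kits

Q* = √(2DS/H) · √((H + b)/b)
   = √(2 × 1,900 × 160 / 10) · √((10 + 150) / 150)
   = 246.577 × 1.0328 ≈ 254.66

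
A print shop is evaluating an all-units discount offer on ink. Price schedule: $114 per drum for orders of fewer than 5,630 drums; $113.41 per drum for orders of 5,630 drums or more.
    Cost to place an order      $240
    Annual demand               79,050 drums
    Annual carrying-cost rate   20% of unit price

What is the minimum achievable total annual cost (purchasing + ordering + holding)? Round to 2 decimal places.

$9,032,280.13

H₁ = 20%×$114 = $22.8000;  H₂ = 20%×$113.41 = $22.6820
EOQ₁ = √(2×79,050×240/22.8000) = 1,290.04  (< 5,630, feasible at tier 1)
EOQ₂ = √(2×79,050×240/22.6820) = 1,293.39  (< 5,630 → use Q = 5,630 at tier-2 price)
TC(tier 1 (EOQ₁), Q≈1,290.0) = $9,041,112.98
TC(tier 2, Q≈5,630.0) = $9,032,280.13
Minimum at tier 2: $9,032,280.13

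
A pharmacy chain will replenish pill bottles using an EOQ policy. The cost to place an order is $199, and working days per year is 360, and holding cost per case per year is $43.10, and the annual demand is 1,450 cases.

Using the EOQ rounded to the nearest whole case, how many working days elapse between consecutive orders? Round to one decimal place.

EOQ = √(2DS/H) = √(2 × 1,450 × 199 / 43.1)
    = √(13,389.79) ≈ 115.71 → Q = 116 cases
Cycle time = (working days × Q)/D = (360 × 116) / 1,450 = 28.800 days

28.8 days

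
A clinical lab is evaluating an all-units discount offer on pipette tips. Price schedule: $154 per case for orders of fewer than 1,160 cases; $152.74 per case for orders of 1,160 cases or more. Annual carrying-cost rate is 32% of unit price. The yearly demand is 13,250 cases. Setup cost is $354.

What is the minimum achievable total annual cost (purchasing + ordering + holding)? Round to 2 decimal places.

H₁ = 32%×$154 = $49.2800;  H₂ = 32%×$152.74 = $48.8768
EOQ₁ = √(2×13,250×354/49.2800) = 436.30  (< 1,160, feasible at tier 1)
EOQ₂ = √(2×13,250×354/48.8768) = 438.10  (< 1,160 → use Q = 1,160 at tier-2 price)
TC(tier 1 (EOQ₁), Q≈436.3) = $2,062,001.06
TC(tier 2, Q≈1,160.0) = $2,056,197.08
Minimum at tier 2: $2,056,197.08

$2,056,197.08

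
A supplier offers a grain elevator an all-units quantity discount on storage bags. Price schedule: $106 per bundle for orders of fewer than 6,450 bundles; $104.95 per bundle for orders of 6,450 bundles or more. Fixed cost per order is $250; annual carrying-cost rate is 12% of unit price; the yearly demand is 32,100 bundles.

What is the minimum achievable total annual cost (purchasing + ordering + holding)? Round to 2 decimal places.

$3,410,754.84

H₁ = 12%×$106 = $12.7200;  H₂ = 12%×$104.95 = $12.5940
EOQ₁ = √(2×32,100×250/12.7200) = 1,123.30  (< 6,450, feasible at tier 1)
EOQ₂ = √(2×32,100×250/12.5940) = 1,128.90  (< 6,450 → use Q = 6,450 at tier-2 price)
TC(tier 1 (EOQ₁), Q≈1,123.3) = $3,416,888.32
TC(tier 2, Q≈6,450.0) = $3,410,754.84
Minimum at tier 2: $3,410,754.84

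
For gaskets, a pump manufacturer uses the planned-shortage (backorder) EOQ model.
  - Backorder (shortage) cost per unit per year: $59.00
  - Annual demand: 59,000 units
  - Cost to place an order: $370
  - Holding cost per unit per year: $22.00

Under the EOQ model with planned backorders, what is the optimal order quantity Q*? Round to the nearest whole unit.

Q* = √(2DS/H) · √((H + b)/b)
   = √(2 × 59,000 × 370 / 22) · √((22 + 59) / 59)
   = 1,408.739 × 1.1717 ≈ 1,650.62

1,651 units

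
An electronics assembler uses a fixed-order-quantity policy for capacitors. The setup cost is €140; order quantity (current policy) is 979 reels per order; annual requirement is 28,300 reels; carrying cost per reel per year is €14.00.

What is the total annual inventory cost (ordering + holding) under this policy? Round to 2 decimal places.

Annual ordering cost = (D/Q)·S = (28,300/979) × 140 = €4,046.99
Annual holding cost  = (Q/2)·H = (979/2) × 14 = €6,853.00
Total = €4,046.99 + €6,853.00 = €10,899.99

€10,899.99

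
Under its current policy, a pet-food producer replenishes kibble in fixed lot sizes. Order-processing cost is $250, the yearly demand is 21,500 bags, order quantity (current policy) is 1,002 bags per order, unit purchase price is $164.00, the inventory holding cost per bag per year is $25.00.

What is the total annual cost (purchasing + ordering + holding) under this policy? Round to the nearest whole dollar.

$3,543,889

Orders/yr = 21,500/1,002 = 21.457; ordering cost = 21.457 × $250 = $5,364.27
Average inventory = 1,002/2 = 501; holding cost = 501 × $25 = $12,525.00
Purchase cost = D·C = 21,500 × 164 = $3,526,000.00
Total = $5,364.27 + $12,525.00 + $3,526,000.00 = $3,543,889.27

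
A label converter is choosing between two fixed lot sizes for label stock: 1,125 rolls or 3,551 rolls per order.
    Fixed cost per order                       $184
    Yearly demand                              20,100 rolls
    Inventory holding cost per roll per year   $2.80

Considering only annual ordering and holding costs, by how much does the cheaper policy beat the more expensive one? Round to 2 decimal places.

$1,150.44

TC(Q) = (D/Q)S + (Q/2)H
TC(1,125) = (20,100/1,125)×184 + (1,125/2)×2.8 = $4,862.47
TC(3,551) = (20,100/3,551)×184 + (3,551/2)×2.8 = $6,012.91
|ΔTC| = |$4,862.47 − $6,012.91| = $1,150.44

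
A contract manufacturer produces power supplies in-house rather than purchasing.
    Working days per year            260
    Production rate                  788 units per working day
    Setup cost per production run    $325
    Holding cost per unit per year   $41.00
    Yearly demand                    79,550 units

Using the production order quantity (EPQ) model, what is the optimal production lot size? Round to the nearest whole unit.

1,436 units

d = 79,550/260 = 305.9615 units/day;  effective holding cost H(1 − d/p) = 41·(1 − 305.9615/788) = 25.08068
Q* = √(2DS / H_eff) = √(2·79,550·325 / 25.08068) ≈ 1,435.84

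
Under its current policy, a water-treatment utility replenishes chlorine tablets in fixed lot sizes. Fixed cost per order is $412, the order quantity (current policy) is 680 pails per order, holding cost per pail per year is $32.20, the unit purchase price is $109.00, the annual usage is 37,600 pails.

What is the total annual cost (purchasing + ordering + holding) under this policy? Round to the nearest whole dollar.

$4,132,129

Orders/yr = 37,600/680 = 55.294; ordering cost = 55.294 × $412 = $22,781.18
Average inventory = 680/2 = 340; holding cost = 340 × $32.2 = $10,948.00
Purchase cost = D·C = 37,600 × 109 = $4,098,400.00
Total = $22,781.18 + $10,948.00 + $4,098,400.00 = $4,132,129.18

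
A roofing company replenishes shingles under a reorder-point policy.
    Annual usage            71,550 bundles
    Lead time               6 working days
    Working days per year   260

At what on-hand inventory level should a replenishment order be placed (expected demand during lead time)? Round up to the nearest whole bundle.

1,652 bundles

Daily demand d = 71,550 / 260 = 275.192 bundles/day
Demand during lead time = 275.192 × 6 = 1,651.15
Reorder point = 1,651.15 → round up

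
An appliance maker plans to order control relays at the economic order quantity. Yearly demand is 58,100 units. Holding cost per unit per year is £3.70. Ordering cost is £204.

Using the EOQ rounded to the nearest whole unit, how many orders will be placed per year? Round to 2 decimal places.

22.96 orders per year

EOQ = √(2DS/H) = √(2 × 58,100 × 204 / 3.7)
    = √(6,406,702.70) ≈ 2,531.15 → Q = 2,531
Orders per year = D/Q = 58,100 / 2,531 = 22.955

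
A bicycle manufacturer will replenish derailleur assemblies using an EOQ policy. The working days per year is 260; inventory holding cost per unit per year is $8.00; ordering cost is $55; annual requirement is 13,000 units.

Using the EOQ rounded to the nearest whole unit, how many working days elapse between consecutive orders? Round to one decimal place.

Optimal lot size Q* = (2 × 13,000 × $55 / $8)^½ ≈ 422.79 → Q = 423 units
T = Q/D × 260 days = 423/13,000 × 260 = 8.460 days

8.5 days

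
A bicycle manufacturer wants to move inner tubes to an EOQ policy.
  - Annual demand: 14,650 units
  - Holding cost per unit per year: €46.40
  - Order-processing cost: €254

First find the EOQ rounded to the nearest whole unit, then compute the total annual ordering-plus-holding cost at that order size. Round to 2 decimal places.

€18,582.75

Optimal lot size Q* = (2 × 14,650 × €254 / €46.4)^½ ≈ 400.49 → Q = 400 units
Ordering: D/Q × S = 14,650/400 × €254 = €9,302.75
Holding:  Q/2 × H = 400/2 × €46.4 = €9,280.00
Total = €9,302.75 + €9,280.00 = €18,582.75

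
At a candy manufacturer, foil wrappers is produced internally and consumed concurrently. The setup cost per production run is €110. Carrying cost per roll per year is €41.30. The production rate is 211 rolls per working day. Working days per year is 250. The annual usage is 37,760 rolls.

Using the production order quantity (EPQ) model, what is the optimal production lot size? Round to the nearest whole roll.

d = 37,760/250 = 151.0400 rolls/day;  effective holding cost H(1 − d/p) = 41.3·(1 − 151.0400/211) = 11.73625
Q* = √(2DS / H_eff) = √(2·37,760·110 / 11.73625) ≈ 841.32

841 rolls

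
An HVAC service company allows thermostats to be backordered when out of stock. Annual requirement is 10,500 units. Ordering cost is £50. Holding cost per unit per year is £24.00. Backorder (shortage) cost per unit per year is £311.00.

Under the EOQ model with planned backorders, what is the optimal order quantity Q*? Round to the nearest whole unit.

Q* = √(2DS/H) · √((H + b)/b)
   = √(2 × 10,500 × 50 / 24) · √((24 + 311) / 311)
   = 209.165 × 1.0379 ≈ 217.09

217 units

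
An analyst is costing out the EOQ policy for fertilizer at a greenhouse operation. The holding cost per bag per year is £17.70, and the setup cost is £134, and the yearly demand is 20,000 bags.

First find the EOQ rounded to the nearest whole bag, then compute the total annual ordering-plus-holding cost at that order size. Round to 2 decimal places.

2DS/H = 2·20,000·134/17.7 = 302,824.86
EOQ = √302,824.86 ≈ 550.30 → Q = 550 bags
Annual ordering cost = (D/Q)·S = (20,000/550) × 134 = £4,872.73
Annual holding cost  = (Q/2)·H = (550/2) × 17.7 = £4,867.50
Total = £4,872.73 + £4,867.50 = £9,740.23

£9,740.23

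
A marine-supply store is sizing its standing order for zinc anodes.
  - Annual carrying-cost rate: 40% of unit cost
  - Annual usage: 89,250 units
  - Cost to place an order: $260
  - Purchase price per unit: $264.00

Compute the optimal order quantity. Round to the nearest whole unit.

663 units

H = i·C = 0.4 × $264 = $105.6000 per unit-year
Q* = √(2·D·S / H) = √(2·89,250·260 / 105.6) = √439,488.6 ≈ 662.94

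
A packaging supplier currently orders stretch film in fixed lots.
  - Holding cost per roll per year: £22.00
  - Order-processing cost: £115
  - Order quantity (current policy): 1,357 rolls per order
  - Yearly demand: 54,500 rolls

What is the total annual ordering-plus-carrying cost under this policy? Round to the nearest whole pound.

Orders/yr = 54,500/1,357 = 40.162; ordering cost = 40.162 × £115 = £4,618.64
Average inventory = 1,357/2 = 678.5; holding cost = 678.5 × £22 = £14,927.00
Total = £4,618.64 + £14,927.00 = £19,545.64

£19,546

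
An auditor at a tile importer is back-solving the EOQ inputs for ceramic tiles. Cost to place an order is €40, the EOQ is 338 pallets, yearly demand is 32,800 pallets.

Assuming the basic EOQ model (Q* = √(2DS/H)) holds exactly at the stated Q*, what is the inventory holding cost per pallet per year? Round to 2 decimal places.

EOQ relation: Q² = 2DS/H, so rearrange for the unknown.
H = 2DS / Q² = 2 × 32,800 × 40 / 338² = 22.9684

€22.97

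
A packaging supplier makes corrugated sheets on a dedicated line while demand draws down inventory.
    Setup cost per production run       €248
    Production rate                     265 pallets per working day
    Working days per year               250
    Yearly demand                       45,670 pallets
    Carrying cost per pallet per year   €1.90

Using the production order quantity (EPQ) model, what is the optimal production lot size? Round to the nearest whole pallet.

6,195 pallets

d = 45,670/250 = 182.6800 pallets/day;  effective holding cost H(1 − d/p) = 1.9·(1 − 182.6800/265) = 0.59022
Q* = √(2DS / H_eff) = √(2·45,670·248 / 0.59022) ≈ 6,195.12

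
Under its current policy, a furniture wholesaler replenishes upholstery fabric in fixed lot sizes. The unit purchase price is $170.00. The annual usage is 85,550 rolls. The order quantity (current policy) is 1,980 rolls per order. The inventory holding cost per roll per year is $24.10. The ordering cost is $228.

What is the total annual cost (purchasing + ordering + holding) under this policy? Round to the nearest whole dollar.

$14,577,210

Annual ordering cost = (D/Q)·S = (85,550/1,980) × 228 = $9,851.21
Annual holding cost  = (Q/2)·H = (1,980/2) × 24.1 = $23,859.00
Purchase cost = D·C = 85,550 × 170 = $14,543,500.00
Total = $9,851.21 + $23,859.00 + $14,543,500.00 = $14,577,210.21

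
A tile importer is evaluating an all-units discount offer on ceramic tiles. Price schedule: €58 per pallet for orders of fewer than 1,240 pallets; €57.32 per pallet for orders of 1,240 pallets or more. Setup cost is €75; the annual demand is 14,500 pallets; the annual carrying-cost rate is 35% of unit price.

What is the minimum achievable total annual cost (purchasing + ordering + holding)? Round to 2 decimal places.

€844,455.46

H₁ = 35%×€58 = €20.3000;  H₂ = 35%×€57.32 = €20.0620
EOQ₁ = √(2×14,500×75/20.3000) = 327.33  (< 1,240, feasible at tier 1)
EOQ₂ = √(2×14,500×75/20.0620) = 329.26  (< 1,240 → use Q = 1,240 at tier-2 price)
TC(tier 1 (EOQ₁), Q≈327.3) = €847,644.73
TC(tier 2, Q≈1,240.0) = €844,455.46
Minimum at tier 2: €844,455.46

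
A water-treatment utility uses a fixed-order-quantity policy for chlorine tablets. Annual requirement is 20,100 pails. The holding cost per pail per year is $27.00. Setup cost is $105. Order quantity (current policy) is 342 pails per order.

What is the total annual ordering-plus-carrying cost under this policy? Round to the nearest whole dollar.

Ordering: D/Q × S = 20,100/342 × $105 = $6,171.05
Holding:  Q/2 × H = 342/2 × $27 = $4,617.00
Total = $6,171.05 + $4,617.00 = $10,788.05

$10,788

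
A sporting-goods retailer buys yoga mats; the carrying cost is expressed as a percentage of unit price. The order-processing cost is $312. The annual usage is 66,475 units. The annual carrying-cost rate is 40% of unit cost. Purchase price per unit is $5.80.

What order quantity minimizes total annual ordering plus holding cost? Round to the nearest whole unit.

4,228 units

Carrying cost H = $5.8 × 40% = $2.3200/unit/yr
Q* = √(2·D·S / H) = √(2·66,475·312 / 2.32) = √17,879,482.8 ≈ 4,228.41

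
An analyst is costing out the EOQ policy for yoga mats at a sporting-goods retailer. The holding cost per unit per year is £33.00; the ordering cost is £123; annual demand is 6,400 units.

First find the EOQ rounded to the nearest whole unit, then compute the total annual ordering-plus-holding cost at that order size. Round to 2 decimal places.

£7,208.01

Optimal lot size Q* = (2 × 6,400 × £123 / £33)^½ ≈ 218.42 → Q = 218 units
Ordering: D/Q × S = 6,400/218 × £123 = £3,611.01
Holding:  Q/2 × H = 218/2 × £33 = £3,597.00
Total = £3,611.01 + £3,597.00 = £7,208.01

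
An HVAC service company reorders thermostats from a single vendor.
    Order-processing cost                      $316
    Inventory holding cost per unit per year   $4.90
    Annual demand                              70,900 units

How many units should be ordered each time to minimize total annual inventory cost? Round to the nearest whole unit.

3,024 units

Optimal lot size Q* = (2 × 70,900 × $316 / $4.9)^½ ≈ 3,024.01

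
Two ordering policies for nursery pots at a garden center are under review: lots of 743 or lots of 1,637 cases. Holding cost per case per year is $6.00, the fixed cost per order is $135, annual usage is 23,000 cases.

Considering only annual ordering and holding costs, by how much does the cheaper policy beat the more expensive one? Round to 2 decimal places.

Annual cost at Q: ordering D·S/Q plus holding Q·H/2.
TC(743) = (23,000/743)×135 + (743/2)×6 = $6,408.00
TC(1,637) = (23,000/1,637)×135 + (1,637/2)×6 = $6,807.76
Lots of 743 are cheaper by $399.76.

$399.76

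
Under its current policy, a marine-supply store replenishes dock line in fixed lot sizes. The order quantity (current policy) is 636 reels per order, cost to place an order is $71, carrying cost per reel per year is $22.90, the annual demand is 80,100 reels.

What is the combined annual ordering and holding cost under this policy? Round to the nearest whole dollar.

$16,224

Orders/yr = 80,100/636 = 125.943; ordering cost = 125.943 × $71 = $8,941.98
Average inventory = 636/2 = 318; holding cost = 318 × $22.9 = $7,282.20
Total = $8,941.98 + $7,282.20 = $16,224.18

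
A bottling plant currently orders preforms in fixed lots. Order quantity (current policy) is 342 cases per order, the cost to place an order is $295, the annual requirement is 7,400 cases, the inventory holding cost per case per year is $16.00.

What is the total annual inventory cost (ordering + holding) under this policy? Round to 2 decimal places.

Orders/yr = 7,400/342 = 21.637; ordering cost = 21.637 × $295 = $6,383.04
Average inventory = 342/2 = 171; holding cost = 171 × $16 = $2,736.00
Total = $6,383.04 + $2,736.00 = $9,119.04

$9,119.04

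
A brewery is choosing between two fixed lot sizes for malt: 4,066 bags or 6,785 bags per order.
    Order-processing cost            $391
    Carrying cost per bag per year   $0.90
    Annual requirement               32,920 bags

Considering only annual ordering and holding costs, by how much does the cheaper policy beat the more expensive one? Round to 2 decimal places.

$45.06

For each Q, cost = (D/Q)·S + (Q/2)·H.
TC(4,066) = (32,920/4,066)×391 + (4,066/2)×0.9 = $4,995.40
TC(6,785) = (32,920/6,785)×391 + (6,785/2)×0.9 = $4,950.33
Lots of 6,785 are cheaper by $45.06.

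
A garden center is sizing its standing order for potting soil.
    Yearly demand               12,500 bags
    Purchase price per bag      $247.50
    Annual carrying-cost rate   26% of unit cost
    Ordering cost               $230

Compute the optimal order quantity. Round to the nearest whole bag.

H = i·C = 0.26 × $247.5 = $64.3500 per bag-year
Optimal lot size Q* = (2 × 12,500 × $230 / $64.35)^½ ≈ 298.92

299 bags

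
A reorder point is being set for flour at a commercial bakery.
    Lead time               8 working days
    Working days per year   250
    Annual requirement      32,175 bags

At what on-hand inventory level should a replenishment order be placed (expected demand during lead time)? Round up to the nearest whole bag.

1,030 bags

Daily demand d = 32,175 / 250 = 128.700 bags/day
Demand during lead time = 128.700 × 8 = 1,029.60
Reorder point = 1,029.60 → round up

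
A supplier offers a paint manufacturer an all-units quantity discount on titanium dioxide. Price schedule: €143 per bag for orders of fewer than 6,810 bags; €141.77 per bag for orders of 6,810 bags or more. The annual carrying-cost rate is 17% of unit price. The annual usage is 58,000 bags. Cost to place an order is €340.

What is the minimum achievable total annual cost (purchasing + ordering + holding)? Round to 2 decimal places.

€8,307,619.31

H₁ = 17%×€143 = €24.3100;  H₂ = 17%×€141.77 = €24.1009
EOQ₁ = √(2×58,000×340/24.3100) = 1,273.73  (< 6,810, feasible at tier 1)
EOQ₂ = √(2×58,000×340/24.1009) = 1,279.24  (< 6,810 → use Q = 6,810 at tier-2 price)
TC(tier 1 (EOQ₁), Q≈1,273.7) = €8,324,964.28
TC(tier 2, Q≈6,810.0) = €8,307,619.31
Minimum at tier 2: €8,307,619.31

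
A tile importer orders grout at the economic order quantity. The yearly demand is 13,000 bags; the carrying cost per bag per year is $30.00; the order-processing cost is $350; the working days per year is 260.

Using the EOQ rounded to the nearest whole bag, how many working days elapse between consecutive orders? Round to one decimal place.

11.0 days

2DS/H = 2·13,000·350/30 = 303,333.33
EOQ = √303,333.33 ≈ 550.76 → Q = 551 bags
Cycle time = (working days × Q)/D = (260 × 551) / 13,000 = 11.020 days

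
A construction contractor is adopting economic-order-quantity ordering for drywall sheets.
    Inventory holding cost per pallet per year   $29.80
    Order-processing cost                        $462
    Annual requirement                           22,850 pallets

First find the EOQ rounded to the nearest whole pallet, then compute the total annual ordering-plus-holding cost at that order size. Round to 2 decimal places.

$25,083.45

Optimal lot size Q* = (2 × 22,850 × $462 / $29.8)^½ ≈ 841.73 → Q = 842 pallets
Orders/yr = 22,850/842 = 27.138; ordering cost = 27.138 × $462 = $12,537.65
Average inventory = 842/2 = 421; holding cost = 421 × $29.8 = $12,545.80
Total = $12,537.65 + $12,545.80 = $25,083.45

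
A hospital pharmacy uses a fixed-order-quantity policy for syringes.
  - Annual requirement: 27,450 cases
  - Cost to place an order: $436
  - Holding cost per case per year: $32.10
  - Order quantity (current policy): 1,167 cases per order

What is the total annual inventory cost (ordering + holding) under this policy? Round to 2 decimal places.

Orders/yr = 27,450/1,167 = 23.522; ordering cost = 23.522 × $436 = $10,255.53
Average inventory = 1,167/2 = 583.5; holding cost = 583.5 × $32.1 = $18,730.35
Total = $10,255.53 + $18,730.35 = $28,985.88

$28,985.88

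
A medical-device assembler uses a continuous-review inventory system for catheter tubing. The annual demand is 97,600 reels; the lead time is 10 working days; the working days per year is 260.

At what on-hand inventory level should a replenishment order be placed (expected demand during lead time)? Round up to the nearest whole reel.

Daily demand d = 97,600 / 260 = 375.385 reels/day
Demand during lead time = 375.385 × 10 = 3,753.85
Reorder point = 3,753.85 → round up

3,754 reels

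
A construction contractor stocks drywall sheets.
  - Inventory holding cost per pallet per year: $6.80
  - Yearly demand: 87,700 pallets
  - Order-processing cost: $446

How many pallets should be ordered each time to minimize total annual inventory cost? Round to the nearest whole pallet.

3,392 pallets

Optimal lot size Q* = (2 × 87,700 × $446 / $6.8)^½ ≈ 3,391.78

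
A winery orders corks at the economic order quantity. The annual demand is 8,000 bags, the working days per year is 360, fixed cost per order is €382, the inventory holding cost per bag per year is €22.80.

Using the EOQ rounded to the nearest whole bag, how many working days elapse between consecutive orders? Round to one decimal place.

23.3 days

Q* = √(2·D·S / H) = √(2·8,000·382 / 22.8) = √268,070.2 ≈ 517.75 → Q = 518 bags
Cycle time = (working days × Q)/D = (360 × 518) / 8,000 = 23.310 days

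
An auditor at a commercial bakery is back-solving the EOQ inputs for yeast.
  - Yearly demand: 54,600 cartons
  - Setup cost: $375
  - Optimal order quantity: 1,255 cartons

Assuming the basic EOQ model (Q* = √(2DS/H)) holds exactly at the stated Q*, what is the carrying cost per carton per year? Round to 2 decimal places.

Since Q* = (2DS/H)^½, squaring gives Q*²·H = 2DS.
H = 2DS / Q² = 2 × 54,600 × 375 / 1,255² = 25.9996

$26.00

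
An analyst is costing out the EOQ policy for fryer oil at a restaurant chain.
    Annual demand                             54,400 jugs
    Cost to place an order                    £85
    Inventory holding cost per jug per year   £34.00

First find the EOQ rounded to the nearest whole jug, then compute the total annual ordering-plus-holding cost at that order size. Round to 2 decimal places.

£17,732.24

2DS/H = 2·54,400·85/34 = 272,000.00
EOQ = √272,000.00 ≈ 521.54 → Q = 522 jugs
Annual ordering cost = (D/Q)·S = (54,400/522) × 85 = £8,858.24
Annual holding cost  = (Q/2)·H = (522/2) × 34 = £8,874.00
Total = £8,858.24 + £8,874.00 = £17,732.24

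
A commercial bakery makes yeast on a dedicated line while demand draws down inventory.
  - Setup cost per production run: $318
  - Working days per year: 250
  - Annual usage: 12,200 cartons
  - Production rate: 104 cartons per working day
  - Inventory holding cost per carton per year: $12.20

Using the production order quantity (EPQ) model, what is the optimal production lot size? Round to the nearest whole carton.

Daily demand d = 12,200/250 = 48.800; p = 104; 1 − d/p = 0.53077
EPQ = √(2DS / (H(1 − d/p)))
    = √(2 × 12,200 × 318 / (12.2 × 0.53077)) ≈ 1,094.65

1,095 cartons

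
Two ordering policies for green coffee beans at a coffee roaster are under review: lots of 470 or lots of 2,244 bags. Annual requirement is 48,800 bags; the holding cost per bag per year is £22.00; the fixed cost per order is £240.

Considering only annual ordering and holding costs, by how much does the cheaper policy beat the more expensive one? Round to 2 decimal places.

TC(Q) = (D/Q)S + (Q/2)H
TC(470) = (48,800/470)×240 + (470/2)×22 = £30,089.15
TC(2,244) = (48,800/2,244)×240 + (2,244/2)×22 = £29,903.25
Lots of 2,244 are cheaper by £185.90.

£185.90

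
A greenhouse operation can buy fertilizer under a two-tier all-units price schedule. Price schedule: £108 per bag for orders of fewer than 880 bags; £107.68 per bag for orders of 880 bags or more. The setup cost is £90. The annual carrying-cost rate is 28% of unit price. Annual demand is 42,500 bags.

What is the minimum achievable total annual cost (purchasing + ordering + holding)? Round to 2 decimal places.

H₁ = 28%×£108 = £30.2400;  H₂ = 28%×£107.68 = £30.1504
EOQ₁ = √(2×42,500×90/30.2400) = 502.97  (< 880, feasible at tier 1)
EOQ₂ = √(2×42,500×90/30.1504) = 503.71  (< 880 → use Q = 880 at tier-2 price)
TC(tier 1 (EOQ₁), Q≈503.0) = £4,605,209.73
TC(tier 2, Q≈880.0) = £4,594,012.77
Minimum at tier 2: £4,594,012.77

£4,594,012.77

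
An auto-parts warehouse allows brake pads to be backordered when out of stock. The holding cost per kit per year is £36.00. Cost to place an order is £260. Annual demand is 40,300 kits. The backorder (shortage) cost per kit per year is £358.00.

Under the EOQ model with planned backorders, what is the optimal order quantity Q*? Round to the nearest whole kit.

800 kits

Basic EOQ = √(2·40,300·260/36) = 762.962
Backorder adjustment √((H+b)/b) = √((36+358)/358) = 1.0491
Q* = 762.962 × 1.0491 ≈ 800.40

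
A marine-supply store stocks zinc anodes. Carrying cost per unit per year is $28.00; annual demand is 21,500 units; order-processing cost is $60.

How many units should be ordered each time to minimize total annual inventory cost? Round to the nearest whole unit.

304 units

Q* = √(2·D·S / H) = √(2·21,500·60 / 28) = √92,142.9 ≈ 303.55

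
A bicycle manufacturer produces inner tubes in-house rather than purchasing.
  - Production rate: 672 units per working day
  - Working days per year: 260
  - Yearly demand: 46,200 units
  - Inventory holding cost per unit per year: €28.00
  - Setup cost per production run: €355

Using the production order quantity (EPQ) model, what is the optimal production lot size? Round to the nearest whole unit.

1,262 units

d = 46,200/260 = 177.6923 units/day;  effective holding cost H(1 − d/p) = 28·(1 − 177.6923/672) = 20.59615
Q* = √(2DS / H_eff) = √(2·46,200·355 / 20.59615) ≈ 1,261.99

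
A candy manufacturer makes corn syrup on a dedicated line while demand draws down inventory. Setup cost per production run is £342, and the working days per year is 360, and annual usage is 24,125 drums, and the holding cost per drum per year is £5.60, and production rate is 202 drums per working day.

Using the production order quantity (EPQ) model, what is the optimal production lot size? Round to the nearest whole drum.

2,100 drums

Daily demand d = 24,125/360 = 67.014; p = 202; 1 − d/p = 0.66825
EPQ = √(2DS / (H(1 − d/p)))
    = √(2 × 24,125 × 342 / (5.6 × 0.66825)) ≈ 2,099.90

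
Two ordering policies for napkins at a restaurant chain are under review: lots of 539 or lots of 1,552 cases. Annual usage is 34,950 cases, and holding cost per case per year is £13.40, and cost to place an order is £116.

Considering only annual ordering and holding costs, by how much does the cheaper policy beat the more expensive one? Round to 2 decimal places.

£1,877.64

TC(Q) = (D/Q)S + (Q/2)H
TC(539) = (34,950/539)×116 + (539/2)×13.4 = £11,133.01
TC(1,552) = (34,950/1,552)×116 + (1,552/2)×13.4 = £13,010.64
|ΔTC| = |£11,133.01 − £13,010.64| = £1,877.64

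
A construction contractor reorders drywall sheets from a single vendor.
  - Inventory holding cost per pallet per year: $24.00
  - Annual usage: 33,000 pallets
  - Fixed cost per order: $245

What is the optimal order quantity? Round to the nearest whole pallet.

EOQ = √(2DS/H) = √(2 × 33,000 × 245 / 24)
    = √(673,750.00) ≈ 820.82

821 pallets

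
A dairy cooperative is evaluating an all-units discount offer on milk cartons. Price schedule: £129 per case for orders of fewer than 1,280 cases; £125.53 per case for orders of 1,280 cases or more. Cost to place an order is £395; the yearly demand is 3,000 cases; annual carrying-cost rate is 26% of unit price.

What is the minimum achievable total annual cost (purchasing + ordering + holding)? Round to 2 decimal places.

H₁ = 26%×£129 = £33.5400;  H₂ = 26%×£125.53 = £32.6378
EOQ₁ = √(2×3,000×395/33.5400) = 265.82  (< 1,280, feasible at tier 1)
EOQ₂ = √(2×3,000×395/32.6378) = 269.47  (< 1,280 → use Q = 1,280 at tier-2 price)
TC(tier 1 (EOQ₁), Q≈265.8) = £395,915.71
TC(tier 2, Q≈1,280.0) = £398,403.97
Minimum at tier 1 (EOQ₁): £395,915.71

£395,915.71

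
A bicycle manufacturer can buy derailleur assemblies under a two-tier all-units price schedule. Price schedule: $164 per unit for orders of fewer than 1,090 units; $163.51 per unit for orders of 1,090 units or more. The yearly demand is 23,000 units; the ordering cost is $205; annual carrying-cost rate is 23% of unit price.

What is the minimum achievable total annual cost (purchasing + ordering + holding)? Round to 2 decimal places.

H₁ = 23%×$164 = $37.7200;  H₂ = 23%×$163.51 = $37.6073
EOQ₁ = √(2×23,000×205/37.7200) = 500.00  (< 1,090, feasible at tier 1)
EOQ₂ = √(2×23,000×205/37.6073) = 500.75  (< 1,090 → use Q = 1,090 at tier-2 price)
TC(tier 1 (EOQ₁), Q≈500.0) = $3,790,860.00
TC(tier 2, Q≈1,090.0) = $3,785,551.67
Minimum at tier 2: $3,785,551.67

$3,785,551.67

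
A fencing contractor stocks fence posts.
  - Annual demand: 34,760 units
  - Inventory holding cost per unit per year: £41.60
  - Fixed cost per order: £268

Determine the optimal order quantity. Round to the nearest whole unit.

EOQ = √(2DS/H) = √(2 × 34,760 × 268 / 41.6)
    = √(447,869.23) ≈ 669.23

669 units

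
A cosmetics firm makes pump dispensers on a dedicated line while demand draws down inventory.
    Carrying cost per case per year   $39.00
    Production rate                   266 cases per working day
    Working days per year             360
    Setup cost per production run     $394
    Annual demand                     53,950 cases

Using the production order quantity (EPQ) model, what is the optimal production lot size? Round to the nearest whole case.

Daily demand d = 53,950/360 = 149.861; p = 266; 1 − d/p = 0.43661
EPQ = √(2DS / (H(1 − d/p)))
    = √(2 × 53,950 × 394 / (39 × 0.43661)) ≈ 1,580.08

1,580 cases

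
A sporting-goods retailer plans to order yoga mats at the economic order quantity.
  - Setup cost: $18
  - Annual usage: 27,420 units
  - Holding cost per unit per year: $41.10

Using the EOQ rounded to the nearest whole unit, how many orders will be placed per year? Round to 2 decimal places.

176.90 orders per year

Optimal lot size Q* = (2 × 27,420 × $18 / $41.1)^½ ≈ 154.98 → Q = 155
N = D/Q = 27,420/155 ≈ 176.903 orders/yr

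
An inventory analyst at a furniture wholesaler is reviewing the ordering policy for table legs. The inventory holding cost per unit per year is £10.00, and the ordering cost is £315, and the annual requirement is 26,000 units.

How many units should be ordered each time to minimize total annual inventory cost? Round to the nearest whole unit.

Optimal lot size Q* = (2 × 26,000 × £315 / £10)^½ ≈ 1,279.84

1,280 units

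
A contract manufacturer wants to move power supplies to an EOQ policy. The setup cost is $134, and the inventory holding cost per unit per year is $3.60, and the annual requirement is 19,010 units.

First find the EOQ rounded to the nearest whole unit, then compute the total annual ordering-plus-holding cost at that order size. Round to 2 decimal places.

$4,282.62

Q* = √(2·D·S / H) = √(2·19,010·134 / 3.6) = √1,415,188.9 ≈ 1,189.62 → Q = 1,190 units
Annual ordering cost = (D/Q)·S = (19,010/1,190) × 134 = $2,140.62
Annual holding cost  = (Q/2)·H = (1,190/2) × 3.6 = $2,142.00
Total = $2,140.62 + $2,142.00 = $4,282.62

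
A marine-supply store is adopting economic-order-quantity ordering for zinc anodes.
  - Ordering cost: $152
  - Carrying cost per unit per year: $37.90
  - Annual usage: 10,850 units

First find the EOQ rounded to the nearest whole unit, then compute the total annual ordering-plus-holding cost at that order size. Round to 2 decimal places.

$11,180.76

Optimal lot size Q* = (2 × 10,850 × $152 / $37.9)^½ ≈ 295.01 → Q = 295 units
Ordering: D/Q × S = 10,850/295 × $152 = $5,590.51
Holding:  Q/2 × H = 295/2 × $37.9 = $5,590.25
Total = $5,590.51 + $5,590.25 = $11,180.76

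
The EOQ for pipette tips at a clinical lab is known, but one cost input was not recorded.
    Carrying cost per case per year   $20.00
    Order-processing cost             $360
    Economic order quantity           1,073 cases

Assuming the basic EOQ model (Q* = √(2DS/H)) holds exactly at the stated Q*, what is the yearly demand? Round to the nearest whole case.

31,981 cases per year

From Q* = √(2DS/H) ⇒ Q*² = 2DS/H.
D = Q²H / (2S) = 1,073² × 20 / (2 × 360) = 31,981.36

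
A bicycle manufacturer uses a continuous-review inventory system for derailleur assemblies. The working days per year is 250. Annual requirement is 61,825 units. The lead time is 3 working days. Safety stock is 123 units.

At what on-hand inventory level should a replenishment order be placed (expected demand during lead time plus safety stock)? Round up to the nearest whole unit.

Daily demand d = 61,825 / 250 = 247.300 units/day
Demand during lead time = 247.300 × 3 = 741.90
Reorder point = 741.90 + 123 = 864.90 → round up

865 units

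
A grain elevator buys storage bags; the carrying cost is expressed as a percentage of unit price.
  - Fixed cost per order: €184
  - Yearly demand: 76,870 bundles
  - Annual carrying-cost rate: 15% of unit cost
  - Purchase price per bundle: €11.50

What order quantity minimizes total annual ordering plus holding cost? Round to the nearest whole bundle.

4,050 bundles

Holding cost per bundle per year: H = 15% × €11.5 = €1.7250
Q* = √(2·D·S / H) = √(2·76,870·184 / 1.725) = √16,398,933.3 ≈ 4,049.56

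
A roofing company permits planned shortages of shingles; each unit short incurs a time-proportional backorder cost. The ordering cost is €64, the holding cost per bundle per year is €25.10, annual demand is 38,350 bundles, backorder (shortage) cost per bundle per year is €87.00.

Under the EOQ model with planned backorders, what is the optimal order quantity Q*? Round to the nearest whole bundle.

Basic EOQ = √(2·38,350·64/25.1) = 442.233
Backorder adjustment √((H+b)/b) = √((25.1+87)/87) = 1.1351
Q* = 442.233 × 1.1351 ≈ 501.99

502 bundles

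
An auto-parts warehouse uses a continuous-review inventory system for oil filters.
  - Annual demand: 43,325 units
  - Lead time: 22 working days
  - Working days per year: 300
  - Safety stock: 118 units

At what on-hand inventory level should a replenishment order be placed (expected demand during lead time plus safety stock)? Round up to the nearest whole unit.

3,296 units

Daily demand d = 43,325 / 300 = 144.417 units/day
Demand during lead time = 144.417 × 22 = 3,177.17
Reorder point = 3,177.17 + 118 = 3,295.17 → round up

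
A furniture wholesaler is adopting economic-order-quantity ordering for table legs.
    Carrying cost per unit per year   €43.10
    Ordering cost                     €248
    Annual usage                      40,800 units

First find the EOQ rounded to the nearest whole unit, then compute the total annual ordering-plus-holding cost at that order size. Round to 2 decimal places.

Optimal lot size Q* = (2 × 40,800 × €248 / €43.1)^½ ≈ 685.22 → Q = 685 units
Ordering: D/Q × S = 40,800/685 × €248 = €14,771.39
Holding:  Q/2 × H = 685/2 × €43.1 = €14,761.75
Total = €14,771.39 + €14,761.75 = €29,533.14

€29,533.14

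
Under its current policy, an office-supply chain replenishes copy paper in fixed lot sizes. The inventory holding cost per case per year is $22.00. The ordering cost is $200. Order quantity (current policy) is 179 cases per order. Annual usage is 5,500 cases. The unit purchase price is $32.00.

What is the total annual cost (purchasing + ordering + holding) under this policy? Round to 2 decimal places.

$184,114.25

Ordering: D/Q × S = 5,500/179 × $200 = $6,145.25
Holding:  Q/2 × H = 179/2 × $22 = $1,969.00
Purchase cost = D·C = 5,500 × 32 = $176,000.00
Total = $6,145.25 + $1,969.00 + $176,000.00 = $184,114.25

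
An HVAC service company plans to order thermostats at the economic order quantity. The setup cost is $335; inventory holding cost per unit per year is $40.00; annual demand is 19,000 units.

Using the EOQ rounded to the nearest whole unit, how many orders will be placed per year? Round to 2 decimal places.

Q* = √(2·D·S / H) = √(2·19,000·335 / 40) = √318,250.0 ≈ 564.14 → Q = 564
Orders per year = D/Q = 19,000 / 564 = 33.688

33.69 orders per year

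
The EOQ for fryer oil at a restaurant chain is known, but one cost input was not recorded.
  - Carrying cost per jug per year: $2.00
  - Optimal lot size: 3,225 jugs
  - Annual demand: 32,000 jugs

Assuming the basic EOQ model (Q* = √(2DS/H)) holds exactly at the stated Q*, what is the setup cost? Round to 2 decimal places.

EOQ relation: Q² = 2DS/H, so rearrange for the unknown.
S = Q²H / (2D) = 3,225² × 2 / (2 × 32,000) = 325.0195

$325.02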